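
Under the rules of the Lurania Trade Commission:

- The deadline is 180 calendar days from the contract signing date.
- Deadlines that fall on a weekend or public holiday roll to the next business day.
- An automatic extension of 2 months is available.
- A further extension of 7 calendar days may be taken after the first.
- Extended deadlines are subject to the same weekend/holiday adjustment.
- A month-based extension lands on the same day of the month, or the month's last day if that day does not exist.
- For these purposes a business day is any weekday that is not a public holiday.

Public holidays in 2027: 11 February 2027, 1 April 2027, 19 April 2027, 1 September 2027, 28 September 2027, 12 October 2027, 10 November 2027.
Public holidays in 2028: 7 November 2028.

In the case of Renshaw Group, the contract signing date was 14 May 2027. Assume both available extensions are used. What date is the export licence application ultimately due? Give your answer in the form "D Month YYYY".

Trigger date 14 May 2027 + 180 calendar days = 10 November 2027.
10 November 2027 is a listed holiday; the next business day is 11 November 2027 (Thursday).
The 2 months extension carries 11 November 2027 to 11 January 2028.
11 January 2028 is a Tuesday and not a listed holiday, so it stands.
The 7-calendar-day extension moves the deadline from 11 January 2028 to 18 January 2028.
18 January 2028 falls on a Tuesday, which is a business day, so no adjustment is needed.
Deadline: 18 January 2028.

18 January 2028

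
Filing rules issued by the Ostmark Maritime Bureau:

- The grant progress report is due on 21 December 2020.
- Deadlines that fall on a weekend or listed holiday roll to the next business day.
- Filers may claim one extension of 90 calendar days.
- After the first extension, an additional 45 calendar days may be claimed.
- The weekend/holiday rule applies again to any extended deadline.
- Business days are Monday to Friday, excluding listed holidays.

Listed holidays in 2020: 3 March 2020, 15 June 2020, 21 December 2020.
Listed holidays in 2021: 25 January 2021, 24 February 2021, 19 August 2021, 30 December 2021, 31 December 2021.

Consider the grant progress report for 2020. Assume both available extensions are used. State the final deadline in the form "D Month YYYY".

6 May 2021

Start from the fixed due date, 21 December 2020.
21 December 2020 is a listed holiday, so it moves to the next business day, 22 December 2020 (Tuesday).
The 90-calendar-day extension moves the deadline from 22 December 2020 to 22 March 2021.
Since 22 March 2021 is a Monday and not a holiday, the date is unchanged.
Add the 45 calendar-day extension to 22 March 2021: 6 May 2021.
Since 6 May 2021 is a Thursday and not a holiday, the date is unchanged.
Final deadline: 6 May 2021.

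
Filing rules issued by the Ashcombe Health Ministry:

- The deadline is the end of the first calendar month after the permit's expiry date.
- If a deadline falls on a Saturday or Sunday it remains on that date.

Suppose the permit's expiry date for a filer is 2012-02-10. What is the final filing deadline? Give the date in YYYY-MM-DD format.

The first month after 2012-02-10 is March 2012, whose last day is 2012-03-31.
2012-03-31 falls on a Saturday. The rules make no weekend/holiday allowance, so it remains 2012-03-31.
So the filing is due 2012-03-31.

2012-03-31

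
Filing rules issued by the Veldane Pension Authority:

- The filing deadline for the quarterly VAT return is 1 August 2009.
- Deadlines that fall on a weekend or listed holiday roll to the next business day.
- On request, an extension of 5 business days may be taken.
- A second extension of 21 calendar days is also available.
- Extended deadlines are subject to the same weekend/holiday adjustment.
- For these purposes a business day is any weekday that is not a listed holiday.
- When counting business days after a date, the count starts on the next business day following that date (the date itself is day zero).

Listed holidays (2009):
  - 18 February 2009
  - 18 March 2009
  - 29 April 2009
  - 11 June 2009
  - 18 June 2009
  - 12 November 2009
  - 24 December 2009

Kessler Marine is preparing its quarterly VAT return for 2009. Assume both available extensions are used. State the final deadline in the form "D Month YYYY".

31 August 2009

Start from the fixed due date, 1 August 2009.
1 August 2009 falls on a Saturday. Rolling to the next business day gives 3 August 2009, a Monday.
The 5-business-day extension runs from 3 August 2009 to 10 August 2009.
10 August 2009 falls on a Monday, which is a business day, so no adjustment is needed.
Add the 21 calendar-day extension to 10 August 2009: 31 August 2009.
Since 31 August 2009 is a Monday and not a holiday, the date is unchanged.
Deadline: 31 August 2009.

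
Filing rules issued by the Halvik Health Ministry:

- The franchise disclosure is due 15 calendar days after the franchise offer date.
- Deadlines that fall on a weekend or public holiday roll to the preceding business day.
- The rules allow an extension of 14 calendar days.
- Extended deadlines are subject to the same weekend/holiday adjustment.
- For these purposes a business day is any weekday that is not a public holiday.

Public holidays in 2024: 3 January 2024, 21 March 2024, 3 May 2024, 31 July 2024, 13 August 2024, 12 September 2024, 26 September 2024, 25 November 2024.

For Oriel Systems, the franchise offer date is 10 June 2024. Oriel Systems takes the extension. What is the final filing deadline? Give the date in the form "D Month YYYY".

Trigger date 10 June 2024 + 15 calendar days = 25 June 2024.
Since 25 June 2024 is a Tuesday and not a holiday, the date is unchanged.
Applying the 14-calendar-day extension: 25 June 2024 + 14 days = 9 July 2024.
9 July 2024 falls on a Tuesday, which is a business day, so no adjustment is needed.
The final due date is 9 July 2024.

9 July 2024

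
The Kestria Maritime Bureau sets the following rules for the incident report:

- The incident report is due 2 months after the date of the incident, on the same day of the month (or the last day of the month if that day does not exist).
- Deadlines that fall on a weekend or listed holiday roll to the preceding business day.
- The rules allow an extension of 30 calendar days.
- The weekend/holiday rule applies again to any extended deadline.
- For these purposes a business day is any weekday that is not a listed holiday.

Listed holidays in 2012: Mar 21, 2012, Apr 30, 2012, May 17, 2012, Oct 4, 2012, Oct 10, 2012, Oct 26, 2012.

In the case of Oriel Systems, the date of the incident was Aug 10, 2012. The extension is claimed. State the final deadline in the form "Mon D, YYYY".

2 months from Aug 10, 2012 is Oct 10, 2012.
Oct 10, 2012 is a listed holiday; the preceding business day is Oct 9, 2012 (Tuesday).
The 30-calendar-day extension moves the deadline from Oct 9, 2012 to Nov 8, 2012.
Nov 8, 2012 falls on a Thursday, which is a business day, so no adjustment is needed.
The final due date is Nov 8, 2012.

Nov 8, 2012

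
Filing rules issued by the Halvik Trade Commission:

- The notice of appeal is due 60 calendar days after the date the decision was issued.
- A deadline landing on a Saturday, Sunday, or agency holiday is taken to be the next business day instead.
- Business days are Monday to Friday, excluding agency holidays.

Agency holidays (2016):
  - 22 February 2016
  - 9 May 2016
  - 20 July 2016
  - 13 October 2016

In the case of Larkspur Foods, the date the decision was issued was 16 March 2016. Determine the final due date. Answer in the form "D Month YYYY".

From 16 March 2016, 60 calendar days later is 15 May 2016.
Because 15 May 2016 is a Sunday, the deadline becomes 16 May 2016 (Monday).
Deadline: 16 May 2016.

16 May 2016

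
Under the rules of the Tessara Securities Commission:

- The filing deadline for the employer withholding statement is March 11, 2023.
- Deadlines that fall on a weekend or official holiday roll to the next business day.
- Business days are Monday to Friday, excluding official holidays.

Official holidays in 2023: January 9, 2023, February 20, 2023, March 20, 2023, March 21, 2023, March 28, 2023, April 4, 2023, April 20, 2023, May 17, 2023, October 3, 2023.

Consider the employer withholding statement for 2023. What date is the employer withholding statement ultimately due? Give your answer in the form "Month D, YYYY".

March 13, 2023

The stated deadline is March 11, 2023.
March 11, 2023 is a Saturday, so it moves to the next business day, March 13, 2023 (Monday).
The final due date is March 13, 2023.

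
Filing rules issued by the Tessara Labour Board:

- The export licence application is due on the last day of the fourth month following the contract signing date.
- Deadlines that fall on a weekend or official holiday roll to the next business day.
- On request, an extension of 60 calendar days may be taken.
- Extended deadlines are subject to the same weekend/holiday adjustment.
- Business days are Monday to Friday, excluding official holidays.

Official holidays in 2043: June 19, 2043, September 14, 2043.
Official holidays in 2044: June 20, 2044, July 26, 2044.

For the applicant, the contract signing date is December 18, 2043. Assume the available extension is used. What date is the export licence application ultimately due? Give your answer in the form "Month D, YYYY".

July 1, 2044

The fourth month after December 18, 2043 is April 2044, whose last day is April 30, 2044.
Because April 30, 2044 is a Saturday, the deadline becomes May 2, 2044 (Monday).
Add the 60 calendar-day extension to May 2, 2044: July 1, 2044.
July 1, 2044 falls on a Friday, which is a business day, so no adjustment is needed.
Deadline: July 1, 2044.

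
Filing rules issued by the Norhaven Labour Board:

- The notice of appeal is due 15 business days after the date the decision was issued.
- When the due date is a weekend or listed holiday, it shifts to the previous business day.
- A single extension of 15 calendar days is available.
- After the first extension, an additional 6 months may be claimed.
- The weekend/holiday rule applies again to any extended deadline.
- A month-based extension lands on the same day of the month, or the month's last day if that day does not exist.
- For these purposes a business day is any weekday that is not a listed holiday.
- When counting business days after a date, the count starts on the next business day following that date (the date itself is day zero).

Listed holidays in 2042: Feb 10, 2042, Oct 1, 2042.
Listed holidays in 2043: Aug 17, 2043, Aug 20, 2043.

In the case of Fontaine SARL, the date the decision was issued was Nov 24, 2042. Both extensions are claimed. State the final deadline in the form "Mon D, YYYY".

15 business days after Nov 24, 2042, excluding weekends and holidays, is Dec 15, 2042.
Dec 15, 2042 is a Monday and not a listed holiday, so it stands.
The 15-calendar-day extension moves the deadline from Dec 15, 2042 to Dec 30, 2042.
Since Dec 30, 2042 is a Tuesday and not a holiday, the date is unchanged.
Applying the 6 months extension: 6 months after Dec 30, 2042 is Jun 30, 2043.
Since Jun 30, 2043 is a Tuesday and not a holiday, the date is unchanged.
The final due date is Jun 30, 2043.

Jun 30, 2043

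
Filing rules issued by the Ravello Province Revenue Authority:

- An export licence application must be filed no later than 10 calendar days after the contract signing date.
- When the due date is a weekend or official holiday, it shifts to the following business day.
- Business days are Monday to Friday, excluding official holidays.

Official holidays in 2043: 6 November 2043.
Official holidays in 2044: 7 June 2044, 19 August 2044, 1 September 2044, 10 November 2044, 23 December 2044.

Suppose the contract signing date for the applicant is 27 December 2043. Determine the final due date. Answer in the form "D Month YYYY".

6 January 2044

Adding 10 calendar days to 27 December 2043 gives 6 January 2044.
6 January 2044 is a Wednesday and not a listed holiday, so it stands.
Final deadline: 6 January 2044.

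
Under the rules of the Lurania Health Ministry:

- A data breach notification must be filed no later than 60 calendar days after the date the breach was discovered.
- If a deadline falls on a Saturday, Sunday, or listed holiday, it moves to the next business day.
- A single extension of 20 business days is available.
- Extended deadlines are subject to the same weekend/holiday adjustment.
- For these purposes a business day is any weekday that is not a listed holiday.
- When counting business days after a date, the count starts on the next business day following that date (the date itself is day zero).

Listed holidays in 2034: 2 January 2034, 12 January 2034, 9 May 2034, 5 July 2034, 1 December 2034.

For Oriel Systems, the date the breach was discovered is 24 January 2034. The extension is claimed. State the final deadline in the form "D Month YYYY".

Adding 60 calendar days to 24 January 2034 gives 25 March 2034.
25 March 2034 is a Saturday, so it moves to the next business day, 27 March 2034 (Monday).
Applying the 20-business-day extension: 20 business days after 27 March 2034 is 24 April 2034.
24 April 2034 is a Monday and not a listed holiday, so it stands.
Deadline: 24 April 2034.

24 April 2034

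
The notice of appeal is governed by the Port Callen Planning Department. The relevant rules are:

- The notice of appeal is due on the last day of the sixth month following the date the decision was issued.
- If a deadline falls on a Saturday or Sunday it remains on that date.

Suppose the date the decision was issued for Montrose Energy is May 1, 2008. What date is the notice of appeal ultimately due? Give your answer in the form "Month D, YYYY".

6 months after May 1, 2008 is November 2008; that month ends on November 30, 2008.
November 30, 2008 falls on a Sunday. The rules make no weekend/holiday allowance, so it remains November 30, 2008.
The final due date is November 30, 2008.

November 30, 2008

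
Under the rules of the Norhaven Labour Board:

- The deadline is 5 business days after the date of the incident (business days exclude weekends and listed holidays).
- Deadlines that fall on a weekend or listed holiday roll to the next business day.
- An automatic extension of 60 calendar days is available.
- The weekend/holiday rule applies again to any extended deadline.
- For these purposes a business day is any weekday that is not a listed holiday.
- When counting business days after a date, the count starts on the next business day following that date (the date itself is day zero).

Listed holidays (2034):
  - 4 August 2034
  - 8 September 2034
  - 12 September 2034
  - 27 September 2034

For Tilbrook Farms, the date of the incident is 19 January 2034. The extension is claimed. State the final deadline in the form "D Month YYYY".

5 business days after 19 January 2034, excluding weekends and holidays, is 26 January 2034.
26 January 2034 is a Thursday and not a listed holiday, so it stands.
Add the 60 calendar-day extension to 26 January 2034: 27 March 2034.
27 March 2034 falls on a Monday, which is a business day, so no adjustment is needed.
The final due date is 27 March 2034.

27 March 2034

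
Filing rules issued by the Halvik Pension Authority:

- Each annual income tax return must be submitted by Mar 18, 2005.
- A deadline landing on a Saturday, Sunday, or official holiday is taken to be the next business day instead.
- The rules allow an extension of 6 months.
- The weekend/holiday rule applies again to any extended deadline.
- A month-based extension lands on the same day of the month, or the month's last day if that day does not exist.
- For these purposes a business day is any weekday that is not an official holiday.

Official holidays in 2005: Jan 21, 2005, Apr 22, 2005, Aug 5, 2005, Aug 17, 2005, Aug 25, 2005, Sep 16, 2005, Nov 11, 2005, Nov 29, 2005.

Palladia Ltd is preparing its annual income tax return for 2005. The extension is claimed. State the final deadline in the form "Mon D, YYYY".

Sep 19, 2005

The statutory due date is Mar 18, 2005.
Mar 18, 2005 (Friday) is already a business day.
Applying the 6 months extension: 6 months after Mar 18, 2005 is Sep 18, 2005.
Because Sep 18, 2005 is a Sunday, the deadline becomes Sep 19, 2005 (Monday).
The final due date is Sep 19, 2005.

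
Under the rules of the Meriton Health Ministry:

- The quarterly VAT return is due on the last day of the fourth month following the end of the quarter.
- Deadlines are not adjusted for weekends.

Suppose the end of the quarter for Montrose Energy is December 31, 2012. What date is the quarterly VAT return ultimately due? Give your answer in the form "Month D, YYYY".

April 30, 2013

4 months after December 31, 2012 is April 2013; that month ends on April 30, 2013.
No adjustment is made for weekends or holidays, so April 30, 2013 stands.
So the filing is due April 30, 2013.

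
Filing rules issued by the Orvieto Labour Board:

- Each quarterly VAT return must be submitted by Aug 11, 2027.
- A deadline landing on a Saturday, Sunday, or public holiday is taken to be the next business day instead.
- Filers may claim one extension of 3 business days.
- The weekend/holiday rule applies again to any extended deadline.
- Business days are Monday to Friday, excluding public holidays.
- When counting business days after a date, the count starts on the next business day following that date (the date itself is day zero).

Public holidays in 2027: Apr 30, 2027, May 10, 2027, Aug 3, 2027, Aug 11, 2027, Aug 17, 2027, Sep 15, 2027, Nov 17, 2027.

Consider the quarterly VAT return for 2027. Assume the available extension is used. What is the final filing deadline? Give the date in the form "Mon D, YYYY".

The statutory due date is Aug 11, 2027.
Aug 11, 2027 falls on a listed holiday. Rolling to the next business day gives Aug 12, 2027, a Thursday.
Applying the 3-business-day extension: 3 business days after Aug 12, 2027 is Aug 18, 2027.
Aug 18, 2027 falls on a Wednesday, which is a business day, so no adjustment is needed.
Deadline: Aug 18, 2027.

Aug 18, 2027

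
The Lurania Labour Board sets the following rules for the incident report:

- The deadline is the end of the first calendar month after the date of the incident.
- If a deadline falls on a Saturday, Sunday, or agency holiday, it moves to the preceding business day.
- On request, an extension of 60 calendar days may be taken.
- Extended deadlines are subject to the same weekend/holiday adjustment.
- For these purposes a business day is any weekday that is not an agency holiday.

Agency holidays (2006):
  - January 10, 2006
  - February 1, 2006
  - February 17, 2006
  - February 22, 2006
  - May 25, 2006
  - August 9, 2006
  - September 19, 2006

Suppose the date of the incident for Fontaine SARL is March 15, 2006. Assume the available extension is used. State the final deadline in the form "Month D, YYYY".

The first month after March 15, 2006 is April 2006, whose last day is April 30, 2006.
April 30, 2006 falls on a Sunday. Rolling to the preceding business day gives April 28, 2006, a Friday.
The 60-calendar-day extension moves the deadline from April 28, 2006 to June 27, 2006.
June 27, 2006 (Tuesday) is already a business day.
Final deadline: June 27, 2006.

June 27, 2006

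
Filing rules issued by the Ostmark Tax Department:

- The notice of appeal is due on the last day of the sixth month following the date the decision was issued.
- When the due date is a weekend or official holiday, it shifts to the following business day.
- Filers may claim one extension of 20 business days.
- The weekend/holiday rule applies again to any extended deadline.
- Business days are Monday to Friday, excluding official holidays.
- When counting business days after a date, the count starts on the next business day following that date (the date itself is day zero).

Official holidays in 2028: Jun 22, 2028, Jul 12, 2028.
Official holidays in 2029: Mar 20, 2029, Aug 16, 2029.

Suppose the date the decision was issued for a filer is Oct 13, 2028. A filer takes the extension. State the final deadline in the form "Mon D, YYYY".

May 28, 2029

6 months after Oct 13, 2028 is April 2029; that month ends on Apr 30, 2029.
Apr 30, 2029 is a Monday and not a listed holiday, so it stands.
Counting 20 further business days from Apr 30, 2029 reaches May 28, 2029.
May 28, 2029 is a Monday and not a listed holiday, so it stands.
Final deadline: May 28, 2029.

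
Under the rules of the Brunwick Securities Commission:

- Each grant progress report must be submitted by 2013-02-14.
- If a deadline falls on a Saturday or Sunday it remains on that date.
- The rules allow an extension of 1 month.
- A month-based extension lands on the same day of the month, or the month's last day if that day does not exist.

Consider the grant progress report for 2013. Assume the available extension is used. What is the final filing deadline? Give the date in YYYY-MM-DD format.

2013-03-14

The statutory due date is 2013-02-14.
No adjustment is made for weekends or holidays, so 2013-02-14 stands.
Add 1 month to 2013-02-14: 2013-03-14.
2013-03-14 is a Thursday; no weekend or holiday adjustment applies.
The final due date is 2013-03-14.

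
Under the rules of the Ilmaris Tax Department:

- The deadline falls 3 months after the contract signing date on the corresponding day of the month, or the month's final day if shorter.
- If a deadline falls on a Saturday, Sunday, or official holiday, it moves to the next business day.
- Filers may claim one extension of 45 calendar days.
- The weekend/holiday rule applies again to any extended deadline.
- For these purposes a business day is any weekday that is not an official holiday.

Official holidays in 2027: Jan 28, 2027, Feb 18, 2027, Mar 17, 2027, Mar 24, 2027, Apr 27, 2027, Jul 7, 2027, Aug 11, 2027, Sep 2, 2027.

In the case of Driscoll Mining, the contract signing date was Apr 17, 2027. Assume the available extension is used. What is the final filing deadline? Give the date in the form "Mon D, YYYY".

3 months after Apr 17, 2027, on the same day of the month, is Jul 17, 2027.
Jul 17, 2027 falls on a Saturday. Rolling to the next business day gives Jul 19, 2027, a Monday.
With the 45-day extension, Jul 19, 2027 becomes Sep 2, 2027.
Sep 2, 2027 is a listed holiday, so it moves to the next business day, Sep 3, 2027 (Friday).
Deadline: Sep 3, 2027.

Sep 3, 2027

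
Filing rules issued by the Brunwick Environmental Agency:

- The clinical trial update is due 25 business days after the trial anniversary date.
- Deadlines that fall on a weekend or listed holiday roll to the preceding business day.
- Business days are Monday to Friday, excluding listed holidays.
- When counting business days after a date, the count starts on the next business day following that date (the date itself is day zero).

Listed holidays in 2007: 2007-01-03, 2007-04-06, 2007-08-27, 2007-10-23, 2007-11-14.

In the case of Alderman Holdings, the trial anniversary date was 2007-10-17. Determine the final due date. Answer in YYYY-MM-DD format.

2007-11-23

Counting 25 business days after 2007-10-17 (skipping weekends and listed holidays) reaches 2007-11-23.
Since 2007-11-23 is a Friday and not a holiday, the date is unchanged.
The final due date is 2007-11-23.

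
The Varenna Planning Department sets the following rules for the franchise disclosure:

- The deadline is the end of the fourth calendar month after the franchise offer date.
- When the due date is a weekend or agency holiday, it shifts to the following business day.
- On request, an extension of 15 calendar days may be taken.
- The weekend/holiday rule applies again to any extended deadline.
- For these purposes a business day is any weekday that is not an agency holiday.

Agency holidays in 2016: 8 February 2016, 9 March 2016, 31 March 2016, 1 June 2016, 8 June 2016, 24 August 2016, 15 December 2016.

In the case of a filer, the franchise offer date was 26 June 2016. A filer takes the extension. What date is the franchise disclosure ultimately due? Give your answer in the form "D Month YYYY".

4 months after 26 June 2016 falls in October 2016; the last day of that month is 31 October 2016.
31 October 2016 is a Monday and not a listed holiday, so it stands.
Applying the 15-calendar-day extension: 31 October 2016 + 15 days = 15 November 2016.
15 November 2016 is a Tuesday and not a listed holiday, so it stands.
Deadline: 15 November 2016.

15 November 2016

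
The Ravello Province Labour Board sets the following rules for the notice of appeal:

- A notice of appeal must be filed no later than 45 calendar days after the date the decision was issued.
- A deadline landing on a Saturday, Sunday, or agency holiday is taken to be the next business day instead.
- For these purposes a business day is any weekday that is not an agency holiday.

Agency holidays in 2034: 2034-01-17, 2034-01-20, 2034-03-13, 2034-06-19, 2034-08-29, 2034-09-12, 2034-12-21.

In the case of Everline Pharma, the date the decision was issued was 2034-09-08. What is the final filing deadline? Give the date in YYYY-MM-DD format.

Adding 45 calendar days to 2034-09-08 gives 2034-10-23.
Since 2034-10-23 is a Monday and not a holiday, the date is unchanged.
So the filing is due 2034-10-23.

2034-10-23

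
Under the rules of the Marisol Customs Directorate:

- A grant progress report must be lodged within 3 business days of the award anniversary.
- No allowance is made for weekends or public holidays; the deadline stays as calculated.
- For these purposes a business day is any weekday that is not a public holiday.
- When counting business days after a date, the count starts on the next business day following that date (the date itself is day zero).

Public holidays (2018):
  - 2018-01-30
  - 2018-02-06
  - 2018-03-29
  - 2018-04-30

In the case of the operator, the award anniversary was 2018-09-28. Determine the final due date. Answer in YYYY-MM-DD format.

2018-10-03

Counting 3 business days after 2018-09-28 (skipping weekends and listed holidays) reaches 2018-10-03.
2018-10-03 is a Wednesday; no weekend or holiday adjustment applies.
Deadline: 2018-10-03.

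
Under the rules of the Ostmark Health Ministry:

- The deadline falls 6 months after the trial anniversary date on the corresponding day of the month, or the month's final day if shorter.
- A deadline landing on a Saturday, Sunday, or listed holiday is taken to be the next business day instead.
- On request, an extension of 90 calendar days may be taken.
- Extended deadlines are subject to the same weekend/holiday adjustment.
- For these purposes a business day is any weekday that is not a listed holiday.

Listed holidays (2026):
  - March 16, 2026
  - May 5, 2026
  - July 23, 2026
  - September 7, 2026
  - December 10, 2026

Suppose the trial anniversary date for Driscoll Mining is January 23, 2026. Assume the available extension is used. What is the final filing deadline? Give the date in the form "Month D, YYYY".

October 22, 2026

6 months from January 23, 2026 is July 23, 2026.
Because July 23, 2026 is a listed holiday, the deadline becomes July 24, 2026 (Friday).
Applying the 90-calendar-day extension: July 24, 2026 + 90 days = October 22, 2026.
Since October 22, 2026 is a Thursday and not a holiday, the date is unchanged.
The final due date is October 22, 2026.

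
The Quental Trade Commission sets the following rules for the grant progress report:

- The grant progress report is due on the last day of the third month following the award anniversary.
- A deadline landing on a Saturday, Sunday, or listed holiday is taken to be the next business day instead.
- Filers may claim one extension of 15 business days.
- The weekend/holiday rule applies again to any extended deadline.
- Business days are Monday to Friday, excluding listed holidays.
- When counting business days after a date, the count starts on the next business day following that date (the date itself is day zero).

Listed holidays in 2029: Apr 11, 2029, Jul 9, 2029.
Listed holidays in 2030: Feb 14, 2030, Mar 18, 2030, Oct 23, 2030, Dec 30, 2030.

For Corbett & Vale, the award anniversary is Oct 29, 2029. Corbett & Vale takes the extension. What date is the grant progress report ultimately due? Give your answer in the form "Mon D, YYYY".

3 months after Oct 29, 2029 falls in January 2030; the last day of that month is Jan 31, 2030.
Jan 31, 2030 falls on a Thursday, which is a business day, so no adjustment is needed.
Counting 15 further business days from Jan 31, 2030 reaches Feb 22, 2030.
Since Feb 22, 2030 is a Friday and not a holiday, the date is unchanged.
So the filing is due Feb 22, 2030.

Feb 22, 2030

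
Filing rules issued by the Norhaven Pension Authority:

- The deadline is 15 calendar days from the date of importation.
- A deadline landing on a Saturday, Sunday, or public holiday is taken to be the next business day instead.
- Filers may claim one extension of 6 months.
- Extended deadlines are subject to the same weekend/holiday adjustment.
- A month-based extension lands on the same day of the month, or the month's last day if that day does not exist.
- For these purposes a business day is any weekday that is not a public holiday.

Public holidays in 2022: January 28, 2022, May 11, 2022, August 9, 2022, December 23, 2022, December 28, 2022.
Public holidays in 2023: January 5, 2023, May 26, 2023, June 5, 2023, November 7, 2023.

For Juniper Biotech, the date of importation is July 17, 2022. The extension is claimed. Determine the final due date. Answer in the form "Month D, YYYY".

15 calendar days after July 17, 2022 is August 1, 2022.
August 1, 2022 is a Monday and not a listed holiday, so it stands.
Applying the 6 months extension: 6 months after August 1, 2022 is February 1, 2023.
Since February 1, 2023 is a Wednesday and not a holiday, the date is unchanged.
Deadline: February 1, 2023.

February 1, 2023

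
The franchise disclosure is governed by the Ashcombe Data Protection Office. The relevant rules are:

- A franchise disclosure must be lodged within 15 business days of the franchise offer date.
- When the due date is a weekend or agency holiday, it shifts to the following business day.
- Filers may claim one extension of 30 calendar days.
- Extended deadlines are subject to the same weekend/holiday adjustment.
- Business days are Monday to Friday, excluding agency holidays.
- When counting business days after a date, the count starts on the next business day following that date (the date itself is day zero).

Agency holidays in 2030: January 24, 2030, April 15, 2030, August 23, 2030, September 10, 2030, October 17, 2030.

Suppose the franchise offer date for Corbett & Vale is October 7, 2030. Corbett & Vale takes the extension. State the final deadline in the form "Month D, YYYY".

November 28, 2030

Counting 15 business days after October 7, 2030 (skipping weekends and listed holidays) reaches October 29, 2030.
October 29, 2030 (Tuesday) is already a business day.
With the 30-day extension, October 29, 2030 becomes November 28, 2030.
November 28, 2030 is a Thursday and not a listed holiday, so it stands.
Deadline: November 28, 2030.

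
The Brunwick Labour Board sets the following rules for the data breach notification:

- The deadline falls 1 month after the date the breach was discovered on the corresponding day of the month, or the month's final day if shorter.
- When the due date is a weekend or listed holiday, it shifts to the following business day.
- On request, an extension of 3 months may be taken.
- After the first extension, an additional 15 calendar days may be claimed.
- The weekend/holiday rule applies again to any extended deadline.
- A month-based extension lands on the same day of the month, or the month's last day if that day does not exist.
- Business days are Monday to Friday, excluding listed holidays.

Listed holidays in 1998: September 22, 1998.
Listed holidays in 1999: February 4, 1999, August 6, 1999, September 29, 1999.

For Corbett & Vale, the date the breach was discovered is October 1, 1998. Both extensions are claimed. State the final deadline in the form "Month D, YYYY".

February 17, 1999

Moving 1 month forward from October 1, 1998 on the corresponding day gives November 1, 1998.
Because November 1, 1998 is a Sunday, the deadline becomes November 2, 1998 (Monday).
The 3 months extension carries November 2, 1998 to February 2, 1999.
February 2, 1999 falls on a Tuesday, which is a business day, so no adjustment is needed.
The 15-calendar-day extension moves the deadline from February 2, 1999 to February 17, 1999.
February 17, 1999 (Wednesday) is already a business day.
Deadline: February 17, 1999.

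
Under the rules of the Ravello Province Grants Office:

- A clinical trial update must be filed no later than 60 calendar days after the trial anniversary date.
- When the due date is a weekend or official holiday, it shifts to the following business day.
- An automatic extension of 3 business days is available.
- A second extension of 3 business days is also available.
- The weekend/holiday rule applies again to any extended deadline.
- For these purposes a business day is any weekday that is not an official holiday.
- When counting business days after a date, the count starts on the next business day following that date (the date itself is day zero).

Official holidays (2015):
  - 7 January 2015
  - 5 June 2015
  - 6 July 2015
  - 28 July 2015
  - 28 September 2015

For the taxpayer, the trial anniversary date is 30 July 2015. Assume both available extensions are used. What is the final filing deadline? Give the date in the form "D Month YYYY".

7 October 2015

Trigger date 30 July 2015 + 60 calendar days = 28 September 2015.
28 September 2015 is a listed holiday, so it moves to the next business day, 29 September 2015 (Tuesday).
The 3-business-day extension runs from 29 September 2015 to 2 October 2015.
2 October 2015 is a Friday and not a listed holiday, so it stands.
Applying the 3-business-day extension: 3 business days after 2 October 2015 is 7 October 2015.
7 October 2015 (Wednesday) is already a business day.
The final due date is 7 October 2015.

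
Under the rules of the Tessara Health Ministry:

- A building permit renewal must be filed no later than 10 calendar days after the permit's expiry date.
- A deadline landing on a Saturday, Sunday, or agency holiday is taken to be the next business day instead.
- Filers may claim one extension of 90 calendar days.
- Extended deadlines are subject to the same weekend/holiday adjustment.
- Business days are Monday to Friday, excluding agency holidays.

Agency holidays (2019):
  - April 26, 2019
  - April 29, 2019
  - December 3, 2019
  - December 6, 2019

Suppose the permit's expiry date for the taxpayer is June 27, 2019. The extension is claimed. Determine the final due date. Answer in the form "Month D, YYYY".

October 7, 2019

10 calendar days after June 27, 2019 is July 7, 2019.
July 7, 2019 is a Sunday; the next business day is July 8, 2019 (Monday).
Applying the 90-calendar-day extension: July 8, 2019 + 90 days = October 6, 2019.
October 6, 2019 is a Sunday, so it moves to the next business day, October 7, 2019 (Monday).
Final deadline: October 7, 2019.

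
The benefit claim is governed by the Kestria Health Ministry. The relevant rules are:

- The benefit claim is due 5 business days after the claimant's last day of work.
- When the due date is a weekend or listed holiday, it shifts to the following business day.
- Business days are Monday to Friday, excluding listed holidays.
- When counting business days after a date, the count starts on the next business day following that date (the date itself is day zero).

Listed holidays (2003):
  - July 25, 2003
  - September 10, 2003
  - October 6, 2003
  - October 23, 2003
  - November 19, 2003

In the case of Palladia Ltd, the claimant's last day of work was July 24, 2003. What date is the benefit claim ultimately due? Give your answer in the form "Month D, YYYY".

August 1, 2003

Counting 5 business days after July 24, 2003 (skipping weekends and listed holidays) reaches August 1, 2003.
August 1, 2003 falls on a Friday, which is a business day, so no adjustment is needed.
Deadline: August 1, 2003.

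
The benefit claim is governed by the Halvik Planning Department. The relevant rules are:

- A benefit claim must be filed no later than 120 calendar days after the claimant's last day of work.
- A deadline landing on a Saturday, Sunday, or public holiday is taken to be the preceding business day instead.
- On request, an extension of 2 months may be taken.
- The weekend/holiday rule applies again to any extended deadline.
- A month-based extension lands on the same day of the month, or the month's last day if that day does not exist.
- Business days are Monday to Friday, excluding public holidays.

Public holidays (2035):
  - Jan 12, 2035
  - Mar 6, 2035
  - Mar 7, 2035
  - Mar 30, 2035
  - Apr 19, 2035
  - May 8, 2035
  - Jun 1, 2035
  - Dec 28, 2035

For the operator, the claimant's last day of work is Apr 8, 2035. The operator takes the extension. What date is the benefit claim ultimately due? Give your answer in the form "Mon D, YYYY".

Adding 120 calendar days to Apr 8, 2035 gives Aug 6, 2035.
Aug 6, 2035 (Monday) is already a business day.
The 2 months extension carries Aug 6, 2035 to Oct 6, 2035.
Oct 6, 2035 is a Saturday; the preceding business day is Oct 5, 2035 (Friday).
The final due date is Oct 5, 2035.

Oct 5, 2035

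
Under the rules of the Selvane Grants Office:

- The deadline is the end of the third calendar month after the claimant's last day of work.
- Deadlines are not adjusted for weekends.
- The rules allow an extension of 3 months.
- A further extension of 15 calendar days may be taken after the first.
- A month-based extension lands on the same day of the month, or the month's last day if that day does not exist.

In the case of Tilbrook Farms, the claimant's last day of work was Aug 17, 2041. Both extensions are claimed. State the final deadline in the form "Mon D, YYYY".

3 months after Aug 17, 2041 falls in November 2041; the last day of that month is Nov 30, 2041.
Nov 30, 2041 is a Saturday; no weekend or holiday adjustment applies.
The 3 months extension carries Nov 30, 2041 to Feb 28, 2042 (day 30 does not exist in February, so the month's last day is used).
Feb 28, 2042 falls on a Friday. The rules make no weekend/holiday allowance, so it remains Feb 28, 2042.
Applying the 15-calendar-day extension: Feb 28, 2042 + 15 days = Mar 15, 2042.
No adjustment is made for weekends or holidays, so Mar 15, 2042 stands.
So the filing is due Mar 15, 2042.

Mar 15, 2042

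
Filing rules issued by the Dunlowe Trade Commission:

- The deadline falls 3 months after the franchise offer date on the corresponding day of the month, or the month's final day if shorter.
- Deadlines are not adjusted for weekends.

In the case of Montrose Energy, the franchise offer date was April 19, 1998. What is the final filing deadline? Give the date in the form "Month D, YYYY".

Moving 3 months forward from April 19, 1998 on the corresponding day gives July 19, 1998.
No adjustment is made for weekends or holidays, so July 19, 1998 stands.
The final due date is July 19, 1998.

July 19, 1998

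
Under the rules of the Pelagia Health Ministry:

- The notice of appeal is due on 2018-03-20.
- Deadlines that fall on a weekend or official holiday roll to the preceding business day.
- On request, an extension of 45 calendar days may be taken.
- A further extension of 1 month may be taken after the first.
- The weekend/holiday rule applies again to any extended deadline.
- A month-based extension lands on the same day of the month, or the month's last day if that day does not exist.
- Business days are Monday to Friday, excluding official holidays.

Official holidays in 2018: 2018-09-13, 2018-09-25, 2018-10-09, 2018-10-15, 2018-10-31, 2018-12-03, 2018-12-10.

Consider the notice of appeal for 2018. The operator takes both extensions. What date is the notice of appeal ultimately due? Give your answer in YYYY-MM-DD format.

The statutory due date is 2018-03-20.
Since 2018-03-20 is a Tuesday and not a holiday, the date is unchanged.
Add the 45 calendar-day extension to 2018-03-20: 2018-05-04.
2018-05-04 falls on a Friday, which is a business day, so no adjustment is needed.
Applying the 1 month extension: 1 month after 2018-05-04 is 2018-06-04.
2018-06-04 falls on a Monday, which is a business day, so no adjustment is needed.
So the filing is due 2018-06-04.

2018-06-04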